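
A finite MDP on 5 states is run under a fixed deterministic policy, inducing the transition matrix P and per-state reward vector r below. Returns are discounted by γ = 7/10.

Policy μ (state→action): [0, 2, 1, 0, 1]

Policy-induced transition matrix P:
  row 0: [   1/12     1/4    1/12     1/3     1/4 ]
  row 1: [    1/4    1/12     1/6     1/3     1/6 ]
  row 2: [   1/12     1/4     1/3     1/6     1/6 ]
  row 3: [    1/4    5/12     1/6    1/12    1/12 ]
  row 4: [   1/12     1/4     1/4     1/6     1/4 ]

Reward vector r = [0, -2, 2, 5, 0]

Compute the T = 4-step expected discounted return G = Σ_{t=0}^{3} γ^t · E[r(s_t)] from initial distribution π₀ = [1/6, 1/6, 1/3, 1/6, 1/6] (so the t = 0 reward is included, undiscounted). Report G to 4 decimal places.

G = 2.6875

t=0: π = [0.1667, 0.1667, 0.3333, 0.1667, 0.1667], E[r] = 1.1667, γ^t·E[r] = 1.166667, running G = 1.166667
t=1: π = [0.1389, 0.2500, 0.2222, 0.2083, 0.1806], E[r] = 0.9861, γ^t·E[r] = 0.690278, running G = 1.856944
t=2: π = [0.1597, 0.2431, 0.2072, 0.2141, 0.1759], E[r] = 0.9988, γ^t·E[r] = 0.489433, running G = 2.346377
t=3: π = [0.1595, 0.2452, 0.2025, 0.2160, 0.1768], E[r] = 0.9945, γ^t·E[r] = 0.341114, running G = 2.687492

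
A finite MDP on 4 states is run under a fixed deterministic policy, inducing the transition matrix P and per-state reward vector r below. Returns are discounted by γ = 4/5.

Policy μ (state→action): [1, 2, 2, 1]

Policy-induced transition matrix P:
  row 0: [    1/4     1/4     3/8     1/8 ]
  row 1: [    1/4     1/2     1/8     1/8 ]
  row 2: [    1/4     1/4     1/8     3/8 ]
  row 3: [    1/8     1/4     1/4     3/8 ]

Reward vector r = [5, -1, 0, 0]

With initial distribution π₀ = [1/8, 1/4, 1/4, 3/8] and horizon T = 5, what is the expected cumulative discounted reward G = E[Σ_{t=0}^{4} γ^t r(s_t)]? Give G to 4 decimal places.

t=0: π = [0.1250, 0.2500, 0.2500, 0.3750], E[r] = 0.3750, γ^t·E[r] = 0.375000, running G = 0.375000
t=1: π = [0.2031, 0.3125, 0.2031, 0.2813], E[r] = 0.7031, γ^t·E[r] = 0.562500, running G = 0.937500
t=2: π = [0.2148, 0.3281, 0.2109, 0.2461], E[r] = 0.7461, γ^t·E[r] = 0.477500, running G = 1.415000
t=3: π = [0.2192, 0.3320, 0.2095, 0.2393], E[r] = 0.7642, γ^t·E[r] = 0.391250, running G = 1.806250
t=4: π = [0.2201, 0.3330, 0.2097, 0.2372], E[r] = 0.7675, γ^t·E[r] = 0.314350, running G = 2.120600

G = 2.1206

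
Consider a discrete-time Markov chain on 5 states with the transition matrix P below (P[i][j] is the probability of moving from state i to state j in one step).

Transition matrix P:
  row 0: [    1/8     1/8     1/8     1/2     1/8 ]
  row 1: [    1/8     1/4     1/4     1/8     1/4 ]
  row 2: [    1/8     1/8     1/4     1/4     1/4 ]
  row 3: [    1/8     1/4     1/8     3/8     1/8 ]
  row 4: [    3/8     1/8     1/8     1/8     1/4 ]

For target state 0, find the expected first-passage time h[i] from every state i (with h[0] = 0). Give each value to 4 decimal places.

First-step conditioning: h[0] = 0; for i ≠ 0, h[i] = 1 + Σ_k P[i][k]·h[k].
  h[1] = 1 + 1/4·h[1] + 1/4·h[2] + 1/8·h[3] + 1/4·h[4]
  h[2] = 1 + 1/8·h[1] + 1/4·h[2] + 1/4·h[3] + 1/4·h[4]
  h[3] = 1 + 1/4·h[1] + 1/8·h[2] + 3/8·h[3] + 1/8·h[4]
  h[4] = 1 + 1/8·h[1] + 1/8·h[2] + 1/8·h[3] + 1/4·h[4]
Solving the 4×4 linear system over states ≠ 0 gives exactly h = [0, 3128/567, 1048/189, 3256/567, 2344/567] (h[0] = 0 is the target).

h = [0.0000, 5.5168, 5.5450, 5.7425, 4.1340]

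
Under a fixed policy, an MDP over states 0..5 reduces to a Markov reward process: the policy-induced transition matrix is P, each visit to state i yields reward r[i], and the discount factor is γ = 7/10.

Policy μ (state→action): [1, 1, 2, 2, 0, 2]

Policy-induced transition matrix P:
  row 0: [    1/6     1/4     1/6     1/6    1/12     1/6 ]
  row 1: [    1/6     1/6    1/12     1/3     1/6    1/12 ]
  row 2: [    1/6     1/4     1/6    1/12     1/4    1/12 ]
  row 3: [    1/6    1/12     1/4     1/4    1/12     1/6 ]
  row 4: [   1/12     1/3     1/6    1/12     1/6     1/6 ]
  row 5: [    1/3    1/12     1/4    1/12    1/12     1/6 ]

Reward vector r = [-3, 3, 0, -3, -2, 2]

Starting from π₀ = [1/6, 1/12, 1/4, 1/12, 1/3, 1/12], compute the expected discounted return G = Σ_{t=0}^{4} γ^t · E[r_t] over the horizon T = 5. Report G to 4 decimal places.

t=0: π = [0.1667, 0.0833, 0.2500, 0.0833, 0.3333, 0.0833], E[r] = -1.0000, γ^t·E[r] = -1.000000, running G = -1.000000
t=1: π = [0.1528, 0.2431, 0.1736, 0.1319, 0.1597, 0.1389], E[r] = -0.1667, γ^t·E[r] = -0.116667, running G = -1.116667
t=2: π = [0.1765, 0.1979, 0.1690, 0.1788, 0.1458, 0.1319], E[r] = -0.5000, γ^t·E[r] = -0.245000, running G = -1.361667
t=3: π = [0.1765, 0.1939, 0.1761, 0.1773, 0.1401, 0.1361], E[r] = -0.4880, γ^t·E[r] = -0.167381, running G = -1.529048
t=4: π = [0.1777, 0.1933, 0.1766, 0.1761, 0.1405, 0.1358], E[r] = -0.4907, γ^t·E[r] = -0.117813, running G = -1.646861

G = -1.6469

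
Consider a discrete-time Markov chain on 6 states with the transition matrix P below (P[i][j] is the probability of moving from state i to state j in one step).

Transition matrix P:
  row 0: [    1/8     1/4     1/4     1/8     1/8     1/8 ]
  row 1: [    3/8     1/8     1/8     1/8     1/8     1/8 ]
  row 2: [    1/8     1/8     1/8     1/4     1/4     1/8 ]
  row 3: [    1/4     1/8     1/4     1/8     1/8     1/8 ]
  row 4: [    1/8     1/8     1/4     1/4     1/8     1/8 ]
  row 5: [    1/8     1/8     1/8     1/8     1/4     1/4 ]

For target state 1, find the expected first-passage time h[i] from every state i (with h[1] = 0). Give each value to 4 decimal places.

First-step conditioning: h[1] = 0; for i ≠ 1, h[i] = 1 + Σ_k P[i][k]·h[k].
  h[0] = 1 + 1/8·h[0] + 1/4·h[2] + 1/8·h[3] + 1/8·h[4] + 1/8·h[5]
  h[2] = 1 + 1/8·h[0] + 1/8·h[2] + 1/4·h[3] + 1/4·h[4] + 1/8·h[5]
  h[3] = 1 + 1/4·h[0] + 1/4·h[2] + 1/8·h[3] + 1/8·h[4] + 1/8·h[5]
  h[4] = 1 + 1/8·h[0] + 1/4·h[2] + 1/4·h[3] + 1/8·h[4] + 1/8·h[5]
  h[5] = 1 + 1/8·h[0] + 1/8·h[2] + 1/8·h[3] + 1/4·h[4] + 1/4·h[5]
Solving the 5×5 linear system over states ≠ 1 gives exactly h = [3584/587, 0, 4088/587, 4032/587, 4088/587, 4096/587] (h[1] = 0 is the target).

h = [6.1056, 0.0000, 6.9642, 6.8688, 6.9642, 6.9779]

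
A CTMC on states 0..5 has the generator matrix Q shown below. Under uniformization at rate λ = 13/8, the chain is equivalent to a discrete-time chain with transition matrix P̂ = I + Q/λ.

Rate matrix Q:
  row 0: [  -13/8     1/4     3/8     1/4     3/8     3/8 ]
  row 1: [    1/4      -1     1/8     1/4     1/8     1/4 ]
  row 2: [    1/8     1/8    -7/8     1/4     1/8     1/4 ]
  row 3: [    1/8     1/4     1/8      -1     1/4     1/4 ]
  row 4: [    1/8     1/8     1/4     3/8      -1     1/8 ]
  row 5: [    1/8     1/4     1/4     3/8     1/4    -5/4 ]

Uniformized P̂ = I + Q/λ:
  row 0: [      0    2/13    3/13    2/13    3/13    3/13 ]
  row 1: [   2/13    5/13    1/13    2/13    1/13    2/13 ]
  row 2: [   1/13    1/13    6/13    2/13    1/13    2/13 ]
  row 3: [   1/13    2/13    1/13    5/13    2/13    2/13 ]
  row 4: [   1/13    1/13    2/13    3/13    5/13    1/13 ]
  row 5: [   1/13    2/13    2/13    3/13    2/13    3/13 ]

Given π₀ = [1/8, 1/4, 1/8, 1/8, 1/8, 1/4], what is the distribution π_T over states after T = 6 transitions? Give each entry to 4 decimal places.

t=0: π = [0.1250, 0.2500, 0.1250, 0.1250, 0.1250, 0.2500]
t=1: π = [0.0865, 0.1923, 0.1731, 0.2115, 0.1635, 0.1731]
t=2: π = [0.0851, 0.1723, 0.1827, 0.2286, 0.1701, 0.1612]
t=3: π = [0.0836, 0.1665, 0.1858, 0.2321, 0.1723, 0.1597]
t=4: π = [0.0833, 0.1647, 0.1868, 0.2329, 0.1730, 0.1593]
t=5: π = [0.0832, 0.1642, 0.1871, 0.2332, 0.1731, 0.1592]
t=6: π = [0.0832, 0.1640, 0.1873, 0.2332, 0.1732, 0.1592]

π = [0.0832, 0.1640, 0.1873, 0.2332, 0.1732, 0.1592]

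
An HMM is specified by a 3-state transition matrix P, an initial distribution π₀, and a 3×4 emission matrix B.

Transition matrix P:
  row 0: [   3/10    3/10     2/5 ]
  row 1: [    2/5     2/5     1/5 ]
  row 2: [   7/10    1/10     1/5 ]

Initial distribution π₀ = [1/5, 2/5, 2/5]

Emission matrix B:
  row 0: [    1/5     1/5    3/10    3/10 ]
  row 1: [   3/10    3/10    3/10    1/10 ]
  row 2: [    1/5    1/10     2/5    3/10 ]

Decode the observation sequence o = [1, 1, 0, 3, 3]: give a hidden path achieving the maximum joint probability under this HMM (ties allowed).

path = [1, 1, 0, 2, 0]

t=0: δ = [4.000e-02, 1.200e-01, 4.000e-02]  (obs o_0=1)
t=1: δ = [9.600e-03, 1.440e-02, 2.400e-03]  ψ = [1, 1, 1]  (obs o_1=1)
t=2: δ = [1.152e-03, 1.728e-03, 7.680e-04]  ψ = [1, 1, 0]  (obs o_2=0)
t=3: δ = [2.074e-04, 6.912e-05, 1.382e-04]  ψ = [1, 1, 0]  (obs o_3=3)
t=4: δ = [2.903e-05, 6.221e-06, 2.488e-05]  ψ = [2, 0, 0]  (obs o_4=3)
backtrack: best end state = 0; path = [1, 1, 0, 2, 0]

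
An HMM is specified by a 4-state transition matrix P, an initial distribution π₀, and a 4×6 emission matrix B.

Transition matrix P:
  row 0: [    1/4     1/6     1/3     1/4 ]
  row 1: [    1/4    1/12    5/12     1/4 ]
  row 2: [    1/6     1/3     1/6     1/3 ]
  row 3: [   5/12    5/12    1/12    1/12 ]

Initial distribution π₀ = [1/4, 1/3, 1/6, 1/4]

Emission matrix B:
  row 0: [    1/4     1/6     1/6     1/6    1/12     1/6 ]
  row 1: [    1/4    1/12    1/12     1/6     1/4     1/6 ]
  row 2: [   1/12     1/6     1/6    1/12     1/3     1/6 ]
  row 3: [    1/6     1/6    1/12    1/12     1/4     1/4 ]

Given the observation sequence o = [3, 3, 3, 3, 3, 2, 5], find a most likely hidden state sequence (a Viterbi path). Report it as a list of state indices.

t=0: δ = [4.167e-02, 5.556e-02, 1.389e-02, 2.083e-02]  (obs o_0=3)
t=1: δ = [2.315e-03, 1.447e-03, 1.929e-03, 1.157e-03]  ψ = [1, 3, 1, 1]  (obs o_1=3)
t=2: δ = [9.645e-05, 1.072e-04, 6.430e-05, 5.358e-05]  ψ = [0, 2, 0, 2]  (obs o_2=3)
t=3: δ = [4.465e-06, 3.721e-06, 3.721e-06, 2.233e-06]  ψ = [1, 3, 1, 1]  (obs o_3=3)
t=4: δ = [1.861e-07, 2.067e-07, 1.292e-07, 1.034e-07]  ψ = [0, 2, 1, 2]  (obs o_4=3)
t=5: δ = [8.614e-09, 3.589e-09, 1.436e-08, 4.307e-09]  ψ = [1, 2, 1, 1]  (obs o_5=2)
t=6: δ = [3.988e-10, 7.976e-10, 4.785e-10, 1.196e-09]  ψ = [2, 2, 0, 2]  (obs o_6=5)
backtrack: best end state = 3; path = [1, 2, 1, 2, 1, 2, 3]

path = [1, 2, 1, 2, 1, 2, 3]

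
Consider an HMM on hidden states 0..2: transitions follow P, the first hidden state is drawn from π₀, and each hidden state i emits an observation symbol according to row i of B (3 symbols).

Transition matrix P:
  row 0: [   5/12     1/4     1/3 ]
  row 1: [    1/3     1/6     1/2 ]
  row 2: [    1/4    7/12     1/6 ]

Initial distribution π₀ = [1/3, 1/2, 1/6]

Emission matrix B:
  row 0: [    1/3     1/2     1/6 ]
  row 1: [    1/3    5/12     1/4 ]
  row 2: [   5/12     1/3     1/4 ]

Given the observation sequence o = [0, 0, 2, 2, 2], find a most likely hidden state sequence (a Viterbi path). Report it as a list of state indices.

path = [1, 2, 1, 2, 1]

t=0: δ = [1.111e-01, 1.667e-01, 6.944e-02]  (obs o_0=0)
t=1: δ = [1.852e-02, 1.350e-02, 3.472e-02]  ψ = [1, 2, 1]  (obs o_1=0)
t=2: δ = [1.447e-03, 5.064e-03, 1.688e-03]  ψ = [2, 2, 1]  (obs o_2=2)
t=3: δ = [2.813e-04, 2.462e-04, 6.330e-04]  ψ = [1, 2, 1]  (obs o_3=2)
t=4: δ = [2.637e-05, 9.231e-05, 3.077e-05]  ψ = [2, 2, 1]  (obs o_4=2)
backtrack: best end state = 1; path = [1, 2, 1, 2, 1]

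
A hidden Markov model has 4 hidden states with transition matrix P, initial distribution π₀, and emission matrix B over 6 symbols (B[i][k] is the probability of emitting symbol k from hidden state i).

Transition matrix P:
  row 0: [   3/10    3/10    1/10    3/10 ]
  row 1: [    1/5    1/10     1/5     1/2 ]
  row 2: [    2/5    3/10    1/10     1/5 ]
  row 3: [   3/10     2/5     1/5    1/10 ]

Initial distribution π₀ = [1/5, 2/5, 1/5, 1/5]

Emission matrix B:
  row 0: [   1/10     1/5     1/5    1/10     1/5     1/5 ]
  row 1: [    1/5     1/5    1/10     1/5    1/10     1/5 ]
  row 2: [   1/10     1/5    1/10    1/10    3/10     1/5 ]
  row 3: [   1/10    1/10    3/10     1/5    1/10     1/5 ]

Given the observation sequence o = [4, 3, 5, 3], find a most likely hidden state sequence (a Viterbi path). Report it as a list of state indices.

path = [1, 3, 1, 3]

t=0: δ = [4.000e-02, 4.000e-02, 6.000e-02, 2.000e-02]  (obs o_0=4)
t=1: δ = [2.400e-03, 3.600e-03, 8.000e-04, 4.000e-03]  ψ = [2, 2, 1, 1]  (obs o_1=3)
t=2: δ = [2.400e-04, 3.200e-04, 1.600e-04, 3.600e-04]  ψ = [3, 3, 3, 1]  (obs o_2=5)
t=3: δ = [1.080e-05, 2.880e-05, 7.200e-06, 3.200e-05]  ψ = [3, 3, 3, 1]  (obs o_3=3)
backtrack: best end state = 3; path = [1, 3, 1, 3]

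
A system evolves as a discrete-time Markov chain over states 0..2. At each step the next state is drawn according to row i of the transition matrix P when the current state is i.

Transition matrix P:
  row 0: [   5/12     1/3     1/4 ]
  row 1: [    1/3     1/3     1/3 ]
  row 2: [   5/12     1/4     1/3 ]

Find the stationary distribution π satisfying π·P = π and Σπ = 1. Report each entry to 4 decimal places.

Balance equations π_j = Σ_i π_i·P[i][j]:
  π_0 = 5/12·π_0 + 1/3·π_1 + 5/12·π_2
  π_1 = 1/3·π_0 + 1/3·π_1 + 1/4·π_2
  normalize: π_0 + π_1 + π_2 = 1
Solving the linear system gives exactly π = [52/133, 41/133, 40/133].

π = [0.3910, 0.3083, 0.3008]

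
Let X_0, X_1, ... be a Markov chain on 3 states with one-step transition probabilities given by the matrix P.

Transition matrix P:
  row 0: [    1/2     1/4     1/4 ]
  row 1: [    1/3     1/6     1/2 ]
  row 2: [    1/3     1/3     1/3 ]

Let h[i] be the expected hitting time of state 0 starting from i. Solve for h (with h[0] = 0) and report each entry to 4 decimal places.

h = [0.0000, 3.0000, 3.0000]

First-step conditioning: h[0] = 0; for i ≠ 0, h[i] = 1 + Σ_k P[i][k]·h[k].
  h[1] = 1 + 1/6·h[1] + 1/2·h[2]
  h[2] = 1 + 1/3·h[1] + 1/3·h[2]
Solving the 2×2 linear system over states ≠ 0 gives exactly h = [0, 3, 3] (h[0] = 0 is the target).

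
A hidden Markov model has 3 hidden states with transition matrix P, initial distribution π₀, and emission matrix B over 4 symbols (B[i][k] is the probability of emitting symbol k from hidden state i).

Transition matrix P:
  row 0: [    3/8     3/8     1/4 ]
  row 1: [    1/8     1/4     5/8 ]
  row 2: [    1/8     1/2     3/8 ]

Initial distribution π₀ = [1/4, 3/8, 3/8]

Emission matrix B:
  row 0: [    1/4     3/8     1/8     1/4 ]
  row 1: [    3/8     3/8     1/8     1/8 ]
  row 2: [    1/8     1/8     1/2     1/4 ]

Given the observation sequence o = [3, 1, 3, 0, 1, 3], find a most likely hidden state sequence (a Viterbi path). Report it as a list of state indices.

path = [2, 1, 2, 1, 1, 2]

t=0: δ = [6.250e-02, 4.688e-02, 9.375e-02]  (obs o_0=3)
t=1: δ = [8.789e-03, 1.758e-02, 4.395e-03]  ψ = [0, 2, 2]  (obs o_1=1)
t=2: δ = [8.240e-04, 5.493e-04, 2.747e-03]  ψ = [0, 1, 1]  (obs o_2=3)
t=3: δ = [8.583e-05, 5.150e-04, 1.287e-04]  ψ = [2, 2, 2]  (obs o_3=0)
t=4: δ = [2.414e-05, 4.828e-05, 4.023e-05]  ψ = [1, 1, 1]  (obs o_4=1)
t=5: δ = [2.263e-06, 2.515e-06, 7.544e-06]  ψ = [0, 2, 1]  (obs o_5=3)
backtrack: best end state = 2; path = [2, 1, 2, 1, 1, 2]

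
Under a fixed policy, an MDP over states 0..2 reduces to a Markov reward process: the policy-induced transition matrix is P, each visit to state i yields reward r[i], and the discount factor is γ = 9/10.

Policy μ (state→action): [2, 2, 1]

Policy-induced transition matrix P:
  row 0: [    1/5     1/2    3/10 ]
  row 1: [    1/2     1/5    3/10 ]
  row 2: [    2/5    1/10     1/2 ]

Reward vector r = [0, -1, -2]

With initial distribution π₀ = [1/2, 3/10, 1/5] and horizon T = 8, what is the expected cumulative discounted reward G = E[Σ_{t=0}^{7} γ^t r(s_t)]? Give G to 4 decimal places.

G = -5.4628

t=0: π = [0.5000, 0.3000, 0.2000], E[r] = -0.7000, γ^t·E[r] = -0.700000, running G = -0.700000
t=1: π = [0.3300, 0.3300, 0.3400], E[r] = -1.0100, γ^t·E[r] = -0.909000, running G = -1.609000
t=2: π = [0.3670, 0.2650, 0.3680], E[r] = -1.0010, γ^t·E[r] = -0.810810, running G = -2.419810
t=3: π = [0.3531, 0.2733, 0.3736], E[r] = -1.0205, γ^t·E[r] = -0.743945, running G = -3.163755
t=4: π = [0.3567, 0.2686, 0.3747], E[r] = -1.0180, γ^t·E[r] = -0.667916, running G = -3.831671
t=5: π = [0.3555, 0.2695, 0.3749], E[r] = -1.0194, γ^t·E[r] = -0.601963, running G = -4.433633
t=6: π = [0.3559, 0.2692, 0.3750], E[r] = -1.0191, γ^t·E[r] = -0.541612, running G = -4.975245
t=7: π = [0.3557, 0.2693, 0.3750], E[r] = -1.0193, γ^t·E[r] = -0.487505, running G = -5.462750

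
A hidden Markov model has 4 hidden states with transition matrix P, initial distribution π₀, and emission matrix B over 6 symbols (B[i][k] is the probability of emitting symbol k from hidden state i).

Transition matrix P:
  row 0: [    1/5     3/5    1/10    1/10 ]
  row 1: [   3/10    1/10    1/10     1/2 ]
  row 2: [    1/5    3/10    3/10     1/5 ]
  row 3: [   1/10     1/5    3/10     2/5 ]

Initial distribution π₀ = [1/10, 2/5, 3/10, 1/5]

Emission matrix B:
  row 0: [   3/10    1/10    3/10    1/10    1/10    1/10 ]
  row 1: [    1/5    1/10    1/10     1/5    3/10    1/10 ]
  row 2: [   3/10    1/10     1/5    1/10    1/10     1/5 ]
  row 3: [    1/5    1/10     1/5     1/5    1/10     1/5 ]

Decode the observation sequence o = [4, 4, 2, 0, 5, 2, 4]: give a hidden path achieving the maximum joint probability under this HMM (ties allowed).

t=0: δ = [1.000e-02, 1.200e-01, 3.000e-02, 2.000e-02]  (obs o_0=4)
t=1: δ = [3.600e-03, 3.600e-03, 1.200e-03, 6.000e-03]  ψ = [1, 1, 1, 1]  (obs o_1=4)
t=2: δ = [3.240e-04, 2.160e-04, 3.600e-04, 4.800e-04]  ψ = [1, 0, 3, 3]  (obs o_2=2)
t=3: δ = [2.160e-05, 3.888e-05, 4.320e-05, 3.840e-05]  ψ = [2, 0, 3, 3]  (obs o_3=0)
t=4: δ = [1.166e-06, 1.296e-06, 2.592e-06, 3.888e-06]  ψ = [1, 0, 2, 1]  (obs o_4=5)
t=5: δ = [1.555e-07, 7.776e-08, 2.333e-07, 3.110e-07]  ψ = [2, 2, 3, 3]  (obs o_5=2)
t=6: δ = [4.666e-09, 2.799e-08, 9.331e-09, 1.244e-08]  ψ = [2, 0, 3, 3]  (obs o_6=4)
backtrack: best end state = 1; path = [1, 3, 3, 2, 2, 0, 1]

path = [1, 3, 3, 2, 2, 0, 1]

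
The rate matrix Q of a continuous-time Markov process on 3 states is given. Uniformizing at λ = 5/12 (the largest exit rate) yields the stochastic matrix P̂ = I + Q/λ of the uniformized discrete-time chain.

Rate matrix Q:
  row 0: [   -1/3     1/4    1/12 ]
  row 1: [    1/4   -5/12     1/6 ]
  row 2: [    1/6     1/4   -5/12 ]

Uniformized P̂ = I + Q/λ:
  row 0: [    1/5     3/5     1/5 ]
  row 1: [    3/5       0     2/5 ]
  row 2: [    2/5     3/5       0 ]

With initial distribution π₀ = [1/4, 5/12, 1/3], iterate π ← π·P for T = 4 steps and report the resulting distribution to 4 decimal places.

π = [0.3929, 0.3804, 0.2267]

t=0: π = [0.2500, 0.4167, 0.3333]
t=1: π = [0.4333, 0.3500, 0.2167]
t=2: π = [0.3833, 0.3900, 0.2267]
t=3: π = [0.4013, 0.3660, 0.2327]
t=4: π = [0.3929, 0.3804, 0.2267]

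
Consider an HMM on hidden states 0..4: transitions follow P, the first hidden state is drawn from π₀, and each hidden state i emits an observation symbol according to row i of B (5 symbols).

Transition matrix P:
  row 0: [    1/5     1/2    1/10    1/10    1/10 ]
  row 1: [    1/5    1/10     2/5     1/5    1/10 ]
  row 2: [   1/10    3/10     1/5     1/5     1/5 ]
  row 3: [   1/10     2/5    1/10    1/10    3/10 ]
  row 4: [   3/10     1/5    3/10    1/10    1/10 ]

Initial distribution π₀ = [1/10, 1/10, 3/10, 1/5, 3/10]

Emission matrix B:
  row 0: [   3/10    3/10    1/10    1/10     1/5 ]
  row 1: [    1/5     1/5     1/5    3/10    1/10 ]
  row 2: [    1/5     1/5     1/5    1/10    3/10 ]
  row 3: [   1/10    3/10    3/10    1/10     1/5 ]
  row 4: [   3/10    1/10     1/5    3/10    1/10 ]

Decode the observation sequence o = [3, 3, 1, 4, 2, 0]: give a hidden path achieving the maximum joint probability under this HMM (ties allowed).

path = [4, 0, 1, 2, 3, 4]

t=0: δ = [1.000e-02, 3.000e-02, 3.000e-02, 2.000e-02, 9.000e-02]  (obs o_0=3)
t=1: δ = [2.700e-03, 5.400e-03, 2.700e-03, 9.000e-04, 2.700e-03]  ψ = [4, 4, 4, 4, 4]  (obs o_1=3)
t=2: δ = [3.240e-04, 2.700e-04, 4.320e-04, 3.240e-04, 5.400e-05]  ψ = [1, 0, 1, 1, 1]  (obs o_2=1)
t=3: δ = [1.296e-05, 1.620e-05, 3.240e-05, 1.728e-05, 9.720e-06]  ψ = [0, 0, 1, 2, 3]  (obs o_3=4)
t=4: δ = [3.240e-07, 1.944e-06, 1.296e-06, 1.944e-06, 1.296e-06]  ψ = [1, 2, 1, 2, 2]  (obs o_4=2)
t=5: δ = [1.166e-07, 1.555e-07, 1.555e-07, 3.888e-08, 1.750e-07]  ψ = [1, 3, 1, 1, 3]  (obs o_5=0)
backtrack: best end state = 4; path = [4, 0, 1, 2, 3, 4]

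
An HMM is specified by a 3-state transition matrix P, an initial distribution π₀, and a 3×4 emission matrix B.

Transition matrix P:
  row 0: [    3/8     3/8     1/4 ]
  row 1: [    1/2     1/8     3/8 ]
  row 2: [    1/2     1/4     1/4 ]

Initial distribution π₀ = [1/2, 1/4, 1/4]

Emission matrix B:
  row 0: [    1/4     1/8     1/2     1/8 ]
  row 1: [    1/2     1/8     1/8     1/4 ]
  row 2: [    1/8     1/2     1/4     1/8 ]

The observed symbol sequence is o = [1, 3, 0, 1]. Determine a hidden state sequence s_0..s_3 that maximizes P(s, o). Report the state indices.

t=0: δ = [6.250e-02, 3.125e-02, 1.250e-01]  (obs o_0=1)
t=1: δ = [7.812e-03, 7.812e-03, 3.906e-03]  ψ = [2, 2, 2]  (obs o_1=3)
t=2: δ = [9.766e-04, 1.465e-03, 3.662e-04]  ψ = [1, 0, 1]  (obs o_2=0)
t=3: δ = [9.155e-05, 4.578e-05, 2.747e-04]  ψ = [1, 0, 1]  (obs o_3=1)
backtrack: best end state = 2; path = [2, 0, 1, 2]

path = [2, 0, 1, 2]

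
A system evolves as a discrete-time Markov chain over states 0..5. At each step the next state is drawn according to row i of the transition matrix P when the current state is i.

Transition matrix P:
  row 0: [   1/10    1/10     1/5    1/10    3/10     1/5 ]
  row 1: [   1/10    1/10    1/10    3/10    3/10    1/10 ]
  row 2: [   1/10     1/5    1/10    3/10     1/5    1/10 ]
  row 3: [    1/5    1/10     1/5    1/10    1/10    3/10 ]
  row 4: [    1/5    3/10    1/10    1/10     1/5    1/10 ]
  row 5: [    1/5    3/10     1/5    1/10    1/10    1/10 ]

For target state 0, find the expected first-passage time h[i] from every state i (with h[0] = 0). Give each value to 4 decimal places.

First-step conditioning: h[0] = 0; for i ≠ 0, h[i] = 1 + Σ_k P[i][k]·h[k].
  h[1] = 1 + 1/10·h[1] + 1/10·h[2] + 3/10·h[3] + 3/10·h[4] + 1/10·h[5]
  h[2] = 1 + 1/5·h[1] + 1/10·h[2] + 3/10·h[3] + 1/5·h[4] + 1/10·h[5]
  h[3] = 1 + 1/10·h[1] + 1/5·h[2] + 1/10·h[3] + 1/10·h[4] + 3/10·h[5]
  h[4] = 1 + 3/10·h[1] + 1/10·h[2] + 1/10·h[3] + 1/5·h[4] + 1/10·h[5]
  h[5] = 1 + 3/10·h[1] + 1/5·h[2] + 1/10·h[3] + 1/10·h[4] + 1/10·h[5]
Solving the 5×5 linear system over states ≠ 0 gives exactly h = [0, 13136/2013, 4412/671, 12068/2013, 12136/2013, 4082/671] (h[0] = 0 is the target).

h = [0.0000, 6.5256, 6.5753, 5.9950, 6.0288, 6.0835]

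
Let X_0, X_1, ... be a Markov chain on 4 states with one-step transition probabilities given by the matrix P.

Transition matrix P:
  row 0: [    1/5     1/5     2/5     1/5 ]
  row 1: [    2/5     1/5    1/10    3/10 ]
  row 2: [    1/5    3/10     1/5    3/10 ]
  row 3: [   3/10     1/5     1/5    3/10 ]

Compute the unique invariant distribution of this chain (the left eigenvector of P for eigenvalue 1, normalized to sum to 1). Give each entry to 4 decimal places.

π = [0.2719, 0.2232, 0.2321, 0.2728]

Balance equations π_j = Σ_i π_i·P[i][j]:
  π_0 = 1/5·π_0 + 2/5·π_1 + 1/5·π_2 + 3/10·π_3
  π_1 = 1/5·π_0 + 1/5·π_1 + 3/10·π_2 + 1/5·π_3
  π_2 = 2/5·π_0 + 1/10·π_1 + 1/5·π_2 + 1/5·π_3
  normalize: π_0 + π_1 + π_2 + π_3 = 1
Solving the linear system gives exactly π = [307/1129, 252/1129, 262/1129, 308/1129].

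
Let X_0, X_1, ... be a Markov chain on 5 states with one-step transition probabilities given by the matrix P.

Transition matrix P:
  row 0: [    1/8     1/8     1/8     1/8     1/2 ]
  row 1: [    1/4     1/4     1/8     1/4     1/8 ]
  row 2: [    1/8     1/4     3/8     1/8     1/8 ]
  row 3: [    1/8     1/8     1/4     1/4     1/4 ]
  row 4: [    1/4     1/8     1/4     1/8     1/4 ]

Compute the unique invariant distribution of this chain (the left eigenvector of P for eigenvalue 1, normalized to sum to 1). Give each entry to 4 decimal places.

π = [0.1774, 0.1765, 0.2352, 0.1681, 0.2429]

Balance equations π_j = Σ_i π_i·P[i][j]:
  π_0 = 1/8·π_0 + 1/4·π_1 + 1/8·π_2 + 1/8·π_3 + 1/4·π_4
  π_1 = 1/8·π_0 + 1/4·π_1 + 1/4·π_2 + 1/8·π_3 + 1/8·π_4
  π_2 = 1/8·π_0 + 1/8·π_1 + 3/8·π_2 + 1/4·π_3 + 1/4·π_4
  π_3 = 1/8·π_0 + 1/4·π_1 + 1/8·π_2 + 1/4·π_3 + 1/8·π_4
  normalize: π_0 + π_1 + π_2 + π_3 + π_4 = 1
Solving the linear system gives exactly π = [11/62, 547/3100, 729/3100, 521/3100, 753/3100].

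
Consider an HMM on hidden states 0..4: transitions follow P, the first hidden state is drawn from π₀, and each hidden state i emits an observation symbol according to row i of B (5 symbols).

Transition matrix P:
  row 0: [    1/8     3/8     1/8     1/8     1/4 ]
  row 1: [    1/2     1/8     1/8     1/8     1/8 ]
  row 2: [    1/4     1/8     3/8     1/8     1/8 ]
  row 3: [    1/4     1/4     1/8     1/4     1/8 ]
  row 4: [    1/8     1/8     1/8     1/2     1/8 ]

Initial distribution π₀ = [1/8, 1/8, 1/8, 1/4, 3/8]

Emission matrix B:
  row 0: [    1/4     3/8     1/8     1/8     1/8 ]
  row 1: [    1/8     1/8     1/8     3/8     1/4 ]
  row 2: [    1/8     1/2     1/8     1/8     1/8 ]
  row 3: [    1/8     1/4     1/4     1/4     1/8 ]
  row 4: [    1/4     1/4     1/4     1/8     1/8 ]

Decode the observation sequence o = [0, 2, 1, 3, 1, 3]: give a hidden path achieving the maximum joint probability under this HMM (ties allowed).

path = [4, 3, 0, 1, 0, 1]

t=0: δ = [3.125e-02, 1.562e-02, 1.562e-02, 3.125e-02, 9.375e-02]  (obs o_0=0)
t=1: δ = [1.465e-03, 1.465e-03, 1.465e-03, 1.172e-02, 2.930e-03]  ψ = [4, 0, 4, 4, 4]  (obs o_1=2)
t=2: δ = [1.099e-03, 3.662e-04, 7.324e-04, 7.324e-04, 3.662e-04]  ψ = [3, 3, 3, 3, 3]  (obs o_2=1)
t=3: δ = [2.289e-05, 1.545e-04, 3.433e-05, 4.578e-05, 3.433e-05]  ψ = [1, 0, 2, 3, 0]  (obs o_3=3)
t=4: δ = [2.897e-05, 2.414e-06, 9.656e-06, 4.828e-06, 4.828e-06]  ψ = [1, 1, 1, 1, 1]  (obs o_4=1)
t=5: δ = [4.526e-07, 4.074e-06, 4.526e-07, 9.052e-07, 9.052e-07]  ψ = [0, 0, 0, 0, 0]  (obs o_5=3)
backtrack: best end state = 1; path = [4, 3, 0, 1, 0, 1]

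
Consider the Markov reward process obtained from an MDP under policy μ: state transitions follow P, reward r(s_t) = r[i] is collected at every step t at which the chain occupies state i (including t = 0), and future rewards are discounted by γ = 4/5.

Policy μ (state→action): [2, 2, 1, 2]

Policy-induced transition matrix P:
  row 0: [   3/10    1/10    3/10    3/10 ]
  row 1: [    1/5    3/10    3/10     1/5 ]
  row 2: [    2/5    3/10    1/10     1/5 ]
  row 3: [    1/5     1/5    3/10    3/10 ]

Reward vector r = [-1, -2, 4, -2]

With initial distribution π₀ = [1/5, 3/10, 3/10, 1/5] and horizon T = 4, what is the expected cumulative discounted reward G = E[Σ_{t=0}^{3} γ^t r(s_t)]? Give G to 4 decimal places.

t=0: π = [0.2000, 0.3000, 0.3000, 0.2000], E[r] = 0.0000, γ^t·E[r] = 0.000000, running G = 0.000000
t=1: π = [0.2800, 0.2400, 0.2400, 0.2400], E[r] = -0.2800, γ^t·E[r] = -0.224000, running G = -0.224000
t=2: π = [0.2760, 0.2200, 0.2520, 0.2520], E[r] = -0.2120, γ^t·E[r] = -0.135680, running G = -0.359680
t=3: π = [0.2780, 0.2196, 0.2496, 0.2528], E[r] = -0.2244, γ^t·E[r] = -0.114893, running G = -0.474573

G = -0.4746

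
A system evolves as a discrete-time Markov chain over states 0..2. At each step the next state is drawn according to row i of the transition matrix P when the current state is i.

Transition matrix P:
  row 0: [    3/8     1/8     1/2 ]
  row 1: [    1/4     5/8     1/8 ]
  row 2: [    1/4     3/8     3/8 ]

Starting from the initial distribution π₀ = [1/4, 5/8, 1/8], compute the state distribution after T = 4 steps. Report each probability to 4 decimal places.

t=0: π = [0.2500, 0.6250, 0.1250]
t=1: π = [0.2813, 0.4688, 0.2500]
t=2: π = [0.2852, 0.4219, 0.2930]
t=3: π = [0.2856, 0.4092, 0.3052]
t=4: π = [0.2857, 0.4059, 0.3084]

π = [0.2857, 0.4059, 0.3084]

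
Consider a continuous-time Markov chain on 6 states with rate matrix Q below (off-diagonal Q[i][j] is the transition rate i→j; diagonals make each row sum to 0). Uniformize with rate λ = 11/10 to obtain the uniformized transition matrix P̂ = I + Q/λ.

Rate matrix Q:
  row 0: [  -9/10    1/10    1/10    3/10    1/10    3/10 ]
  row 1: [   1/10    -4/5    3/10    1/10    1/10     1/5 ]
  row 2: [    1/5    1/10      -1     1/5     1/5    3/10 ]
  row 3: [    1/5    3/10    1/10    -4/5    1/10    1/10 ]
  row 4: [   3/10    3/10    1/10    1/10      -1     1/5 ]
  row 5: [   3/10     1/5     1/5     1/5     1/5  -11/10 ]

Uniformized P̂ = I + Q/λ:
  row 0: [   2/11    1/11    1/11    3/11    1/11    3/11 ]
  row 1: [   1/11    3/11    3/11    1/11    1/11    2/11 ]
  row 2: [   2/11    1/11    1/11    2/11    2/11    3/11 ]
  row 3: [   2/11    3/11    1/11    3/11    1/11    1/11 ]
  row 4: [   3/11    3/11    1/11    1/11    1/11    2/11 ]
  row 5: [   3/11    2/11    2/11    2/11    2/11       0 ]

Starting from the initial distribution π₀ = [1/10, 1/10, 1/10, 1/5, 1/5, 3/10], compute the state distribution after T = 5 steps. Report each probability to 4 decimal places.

π = [0.1897, 0.1975, 0.1418, 0.1873, 0.1188, 0.1648]

t=0: π = [0.1000, 0.1000, 0.1000, 0.2000, 0.2000, 0.3000]
t=1: π = [0.2182, 0.2091, 0.1364, 0.1818, 0.1273, 0.1273]
t=2: π = [0.1860, 0.1967, 0.1405, 0.1876, 0.1149, 0.1744]
t=3: π = [0.1902, 0.1975, 0.1425, 0.1875, 0.1195, 0.1627]
t=4: π = [0.1895, 0.1974, 0.1416, 0.1873, 0.1187, 0.1654]
t=5: π = [0.1897, 0.1975, 0.1418, 0.1873, 0.1188, 0.1648]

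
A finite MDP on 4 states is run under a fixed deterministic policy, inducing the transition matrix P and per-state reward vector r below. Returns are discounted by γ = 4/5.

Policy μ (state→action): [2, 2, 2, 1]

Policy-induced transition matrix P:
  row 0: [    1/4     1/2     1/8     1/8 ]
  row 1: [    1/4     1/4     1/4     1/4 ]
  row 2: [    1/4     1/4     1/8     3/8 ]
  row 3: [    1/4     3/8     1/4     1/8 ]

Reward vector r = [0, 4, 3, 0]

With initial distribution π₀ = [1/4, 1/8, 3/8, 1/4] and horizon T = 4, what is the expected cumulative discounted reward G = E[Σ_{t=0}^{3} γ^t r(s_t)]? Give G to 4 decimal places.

t=0: π = [0.2500, 0.1250, 0.3750, 0.2500], E[r] = 1.6250, γ^t·E[r] = 1.625000, running G = 1.625000
t=1: π = [0.2500, 0.3438, 0.1719, 0.2344], E[r] = 1.8906, γ^t·E[r] = 1.512500, running G = 3.137500
t=2: π = [0.2500, 0.3418, 0.1973, 0.2109], E[r] = 1.9590, γ^t·E[r] = 1.253750, running G = 4.391250
t=3: π = [0.2500, 0.3389, 0.1941, 0.2170], E[r] = 1.9377, γ^t·E[r] = 0.992125, running G = 5.383375

G = 5.3834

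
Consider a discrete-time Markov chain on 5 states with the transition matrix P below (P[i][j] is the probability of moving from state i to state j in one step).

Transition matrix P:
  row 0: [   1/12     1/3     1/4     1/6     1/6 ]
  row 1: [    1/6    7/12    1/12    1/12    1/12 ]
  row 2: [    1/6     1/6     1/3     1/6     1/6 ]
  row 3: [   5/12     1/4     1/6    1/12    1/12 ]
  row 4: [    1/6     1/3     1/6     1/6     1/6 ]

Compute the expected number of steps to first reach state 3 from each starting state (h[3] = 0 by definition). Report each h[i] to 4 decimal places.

First-step conditioning: h[3] = 0; for i ≠ 3, h[i] = 1 + Σ_k P[i][k]·h[k].
  h[0] = 1 + 1/12·h[0] + 1/3·h[1] + 1/4·h[2] + 1/6·h[4]
  h[1] = 1 + 1/6·h[0] + 7/12·h[1] + 1/12·h[2] + 1/12·h[4]
  h[2] = 1 + 1/6·h[0] + 1/6·h[1] + 1/3·h[2] + 1/6·h[4]
  h[4] = 1 + 1/6·h[0] + 1/3·h[1] + 1/6·h[2] + 1/6·h[4]
Solving the 4×4 linear system over states ≠ 3 gives exactly h = [571/76, 637/76, 559/76, 0, 143/19] (h[3] = 0 is the target).

h = [7.5132, 8.3816, 7.3553, 0.0000, 7.5263]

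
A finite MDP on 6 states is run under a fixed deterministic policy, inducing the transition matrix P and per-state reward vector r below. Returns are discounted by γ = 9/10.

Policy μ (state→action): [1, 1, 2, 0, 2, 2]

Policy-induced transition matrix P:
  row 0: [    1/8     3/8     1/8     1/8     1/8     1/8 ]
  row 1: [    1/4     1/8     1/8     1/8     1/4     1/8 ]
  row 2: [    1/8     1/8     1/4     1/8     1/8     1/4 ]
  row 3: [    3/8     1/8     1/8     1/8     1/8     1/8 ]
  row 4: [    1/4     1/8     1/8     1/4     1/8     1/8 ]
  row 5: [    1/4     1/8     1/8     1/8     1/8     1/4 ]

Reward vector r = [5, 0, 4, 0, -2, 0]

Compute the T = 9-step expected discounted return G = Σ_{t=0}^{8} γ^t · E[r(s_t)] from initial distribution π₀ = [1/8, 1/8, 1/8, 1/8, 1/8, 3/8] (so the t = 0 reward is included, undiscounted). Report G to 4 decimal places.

t=0: π = [0.1250, 0.1250, 0.1250, 0.1250, 0.1250, 0.3750], E[r] = 0.8750, γ^t·E[r] = 0.875000, running G = 0.875000
t=1: π = [0.2344, 0.1563, 0.1406, 0.1406, 0.1406, 0.1875], E[r] = 1.4531, γ^t·E[r] = 1.307813, running G = 2.182813
t=2: π = [0.2207, 0.1836, 0.1426, 0.1426, 0.1445, 0.1660], E[r] = 1.3848, γ^t·E[r] = 1.121660, running G = 3.304473
t=3: π = [0.2224, 0.1802, 0.1428, 0.1431, 0.1479, 0.1636], E[r] = 1.3875, γ^t·E[r] = 1.011452, running G = 4.315925
t=4: π = [0.2222, 0.1806, 0.1429, 0.1435, 0.1475, 0.1633], E[r] = 1.3875, γ^t·E[r] = 0.910347, running G = 5.226271
t=5: π = [0.2223, 0.1806, 0.1429, 0.1434, 0.1476, 0.1633], E[r] = 1.3878, γ^t·E[r] = 0.819472, running G = 6.045743
t=6: π = [0.2223, 0.1806, 0.1429, 0.1434, 0.1476, 0.1633], E[r] = 1.3877, γ^t·E[r] = 0.737489, running G = 6.783232
t=7: π = [0.2223, 0.1806, 0.1429, 0.1434, 0.1476, 0.1633], E[r] = 1.3877, γ^t·E[r] = 0.663745, running G = 7.446977
t=8: π = [0.2223, 0.1806, 0.1429, 0.1434, 0.1476, 0.1633], E[r] = 1.3877, γ^t·E[r] = 0.597370, running G = 8.044346

G = 8.0443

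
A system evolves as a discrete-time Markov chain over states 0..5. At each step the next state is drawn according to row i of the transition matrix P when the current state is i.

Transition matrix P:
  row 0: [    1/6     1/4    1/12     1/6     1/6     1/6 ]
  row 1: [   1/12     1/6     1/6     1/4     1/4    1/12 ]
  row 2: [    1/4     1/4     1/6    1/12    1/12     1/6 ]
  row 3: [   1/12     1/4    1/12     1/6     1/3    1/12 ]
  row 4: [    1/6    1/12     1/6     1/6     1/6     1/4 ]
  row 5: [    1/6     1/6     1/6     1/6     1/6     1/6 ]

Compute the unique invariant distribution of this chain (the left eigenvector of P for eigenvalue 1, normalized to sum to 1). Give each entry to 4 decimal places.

Balance equations π_j = Σ_i π_i·P[i][j]:
  π_0 = 1/6·π_0 + 1/12·π_1 + 1/4·π_2 + 1/12·π_3 + 1/6·π_4 + 1/6·π_5
  π_1 = 1/4·π_0 + 1/6·π_1 + 1/4·π_2 + 1/4·π_3 + 1/12·π_4 + 1/6·π_5
  π_2 = 1/12·π_0 + 1/6·π_1 + 1/6·π_2 + 1/12·π_3 + 1/6·π_4 + 1/6·π_5
  π_3 = 1/6·π_0 + 1/4·π_1 + 1/12·π_2 + 1/6·π_3 + 1/6·π_4 + 1/6·π_5
  π_4 = 1/6·π_0 + 1/4·π_1 + 1/12·π_2 + 1/3·π_3 + 1/6·π_4 + 1/6·π_5
  normalize: π_0 + π_1 + π_2 + π_3 + π_4 + π_5 = 1
Solving the linear system gives exactly π = [3106/20927, 11824/62781, 8794/62781, 3572/20927, 12502/62781, 3209/20927].

π = [0.1484, 0.1883, 0.1401, 0.1707, 0.1991, 0.1533]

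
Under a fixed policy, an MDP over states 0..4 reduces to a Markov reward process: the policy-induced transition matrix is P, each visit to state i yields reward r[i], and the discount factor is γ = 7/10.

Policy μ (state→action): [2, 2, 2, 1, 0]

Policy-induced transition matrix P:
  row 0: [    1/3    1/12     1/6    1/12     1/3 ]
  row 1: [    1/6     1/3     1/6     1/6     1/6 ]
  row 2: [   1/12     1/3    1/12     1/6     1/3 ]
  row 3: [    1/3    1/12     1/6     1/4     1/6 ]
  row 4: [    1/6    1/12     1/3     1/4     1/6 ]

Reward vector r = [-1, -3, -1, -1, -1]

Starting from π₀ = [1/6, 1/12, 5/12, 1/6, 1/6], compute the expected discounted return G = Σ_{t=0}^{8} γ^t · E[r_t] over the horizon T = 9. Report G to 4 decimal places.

G = -4.1823

t=0: π = [0.1667, 0.0833, 0.4167, 0.1667, 0.1667], E[r] = -1.1667, γ^t·E[r] = -1.166667, running G = -1.166667
t=1: π = [0.1875, 0.2083, 0.1597, 0.1806, 0.2639], E[r] = -1.4167, γ^t·E[r] = -0.991667, running G = -2.158333
t=2: π = [0.2147, 0.1753, 0.1973, 0.1881, 0.2245], E[r] = -1.3507, γ^t·E[r] = -0.661840, running G = -2.820174
t=3: π = [0.2174, 0.1765, 0.1876, 0.1832, 0.2353], E[r] = -1.3530, γ^t·E[r] = -0.464082, running G = -3.284256
t=4: π = [0.2178, 0.1744, 0.1903, 0.1834, 0.2342], E[r] = -1.3487, γ^t·E[r] = -0.323833, running G = -3.608089
t=5: π = [0.2177, 0.1745, 0.1898, 0.1833, 0.2347], E[r] = -1.3490, γ^t·E[r] = -0.226723, running G = -3.834811
t=6: π = [0.2177, 0.1744, 0.1900, 0.1834, 0.2346], E[r] = -1.3488, γ^t·E[r] = -0.158689, running G = -3.993500
t=7: π = [0.2177, 0.1744, 0.1899, 0.1834, 0.2346], E[r] = -1.3489, γ^t·E[r] = -0.111084, running G = -4.104584
t=8: π = [0.2177, 0.1744, 0.1899, 0.1834, 0.2346], E[r] = -1.3488, γ^t·E[r] = -0.077758, running G = -4.182342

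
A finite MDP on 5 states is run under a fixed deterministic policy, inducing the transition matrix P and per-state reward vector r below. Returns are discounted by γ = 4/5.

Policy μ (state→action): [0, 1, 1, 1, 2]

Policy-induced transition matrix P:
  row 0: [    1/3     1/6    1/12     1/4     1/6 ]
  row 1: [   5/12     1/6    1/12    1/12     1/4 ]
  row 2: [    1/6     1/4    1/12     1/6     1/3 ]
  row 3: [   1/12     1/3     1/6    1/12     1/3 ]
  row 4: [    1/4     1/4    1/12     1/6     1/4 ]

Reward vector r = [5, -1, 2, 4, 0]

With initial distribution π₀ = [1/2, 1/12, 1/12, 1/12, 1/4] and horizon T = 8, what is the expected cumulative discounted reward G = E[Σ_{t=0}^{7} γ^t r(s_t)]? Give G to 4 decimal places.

G = 9.3075

t=0: π = [0.5000, 0.0833, 0.0833, 0.0833, 0.2500], E[r] = 2.9167, γ^t·E[r] = 2.916667, running G = 2.916667
t=1: π = [0.2847, 0.2083, 0.0903, 0.1944, 0.2222], E[r] = 2.1736, γ^t·E[r] = 1.738889, running G = 4.655556
t=2: π = [0.2685, 0.2251, 0.0995, 0.1568, 0.2500], E[r] = 1.9439, γ^t·E[r] = 1.244074, running G = 5.899630
t=3: π = [0.2755, 0.2219, 0.0964, 0.1572, 0.2490], E[r] = 1.9770, γ^t·E[r] = 1.012247, running G = 6.911877
t=4: π = [0.2757, 0.2217, 0.0964, 0.1580, 0.2482], E[r] = 1.9819, γ^t·E[r] = 0.811771, running G = 7.723648
t=5: π = [0.2755, 0.2217, 0.0965, 0.1580, 0.2482], E[r] = 1.9810, γ^t·E[r] = 0.649138, running G = 8.372785
t=6: π = [0.2755, 0.2217, 0.0965, 0.1580, 0.2482], E[r] = 1.9809, γ^t·E[r] = 0.519284, running G = 8.892070
t=7: π = [0.2755, 0.2217, 0.0965, 0.1580, 0.2482], E[r] = 1.9809, γ^t·E[r] = 0.415432, running G = 9.307501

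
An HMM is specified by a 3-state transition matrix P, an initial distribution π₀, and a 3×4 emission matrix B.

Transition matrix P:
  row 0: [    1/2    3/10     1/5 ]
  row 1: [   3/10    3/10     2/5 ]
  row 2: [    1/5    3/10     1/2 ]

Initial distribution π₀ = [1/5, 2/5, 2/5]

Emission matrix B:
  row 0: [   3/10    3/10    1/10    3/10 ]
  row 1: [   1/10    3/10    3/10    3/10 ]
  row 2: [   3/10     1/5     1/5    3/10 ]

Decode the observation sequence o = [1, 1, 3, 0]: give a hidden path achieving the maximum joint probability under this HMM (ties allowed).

path = [1, 0, 0, 0]

t=0: δ = [6.000e-02, 1.200e-01, 8.000e-02]  (obs o_0=1)
t=1: δ = [1.080e-02, 1.080e-02, 9.600e-03]  ψ = [1, 1, 1]  (obs o_1=1)
t=2: δ = [1.620e-03, 9.720e-04, 1.440e-03]  ψ = [0, 0, 2]  (obs o_2=3)
t=3: δ = [2.430e-04, 4.860e-05, 2.160e-04]  ψ = [0, 0, 2]  (obs o_3=0)
backtrack: best end state = 0; path = [1, 0, 0, 0]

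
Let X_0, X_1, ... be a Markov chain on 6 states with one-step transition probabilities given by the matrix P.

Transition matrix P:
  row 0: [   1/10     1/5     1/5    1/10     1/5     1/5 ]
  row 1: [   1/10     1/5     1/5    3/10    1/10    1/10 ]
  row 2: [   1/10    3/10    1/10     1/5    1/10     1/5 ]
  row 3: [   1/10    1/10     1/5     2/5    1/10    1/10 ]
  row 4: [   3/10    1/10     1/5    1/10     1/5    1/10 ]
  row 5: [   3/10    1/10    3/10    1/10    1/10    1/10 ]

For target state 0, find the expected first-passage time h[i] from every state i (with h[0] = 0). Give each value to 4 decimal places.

First-step conditioning: h[0] = 0; for i ≠ 0, h[i] = 1 + Σ_k P[i][k]·h[k].
  h[1] = 1 + 1/5·h[1] + 1/5·h[2] + 3/10·h[3] + 1/10·h[4] + 1/10·h[5]
  h[2] = 1 + 3/10·h[1] + 1/10·h[2] + 1/5·h[3] + 1/10·h[4] + 1/5·h[5]
  h[3] = 1 + 1/10·h[1] + 1/5·h[2] + 2/5·h[3] + 1/10·h[4] + 1/10·h[5]
  h[4] = 1 + 1/10·h[1] + 1/5·h[2] + 1/10·h[3] + 1/5·h[4] + 1/10·h[5]
  h[5] = 1 + 1/10·h[1] + 3/10·h[2] + 1/10·h[3] + 1/10·h[4] + 1/10·h[5]
Solving the 5×5 linear system over states ≠ 0 gives exactly h = [0, 9810/1433, 9630/1433, 9810/1433, 7630/1433, 7830/1433] (h[0] = 0 is the target).

h = [0.0000, 6.8458, 6.7202, 6.8458, 5.3245, 5.4641]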